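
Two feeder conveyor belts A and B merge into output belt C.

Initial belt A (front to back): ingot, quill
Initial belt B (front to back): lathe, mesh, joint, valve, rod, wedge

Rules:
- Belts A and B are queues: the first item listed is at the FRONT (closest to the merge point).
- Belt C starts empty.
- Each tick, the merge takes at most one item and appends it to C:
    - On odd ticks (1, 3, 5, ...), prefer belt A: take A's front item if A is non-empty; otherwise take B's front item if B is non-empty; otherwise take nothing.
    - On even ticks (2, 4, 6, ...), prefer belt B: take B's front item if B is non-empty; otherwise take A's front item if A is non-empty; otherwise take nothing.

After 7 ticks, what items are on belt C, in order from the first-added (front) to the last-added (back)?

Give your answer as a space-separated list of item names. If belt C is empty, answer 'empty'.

Tick 1: prefer A, take ingot from A; A=[quill] B=[lathe,mesh,joint,valve,rod,wedge] C=[ingot]
Tick 2: prefer B, take lathe from B; A=[quill] B=[mesh,joint,valve,rod,wedge] C=[ingot,lathe]
Tick 3: prefer A, take quill from A; A=[-] B=[mesh,joint,valve,rod,wedge] C=[ingot,lathe,quill]
Tick 4: prefer B, take mesh from B; A=[-] B=[joint,valve,rod,wedge] C=[ingot,lathe,quill,mesh]
Tick 5: prefer A, take joint from B; A=[-] B=[valve,rod,wedge] C=[ingot,lathe,quill,mesh,joint]
Tick 6: prefer B, take valve from B; A=[-] B=[rod,wedge] C=[ingot,lathe,quill,mesh,joint,valve]
Tick 7: prefer A, take rod from B; A=[-] B=[wedge] C=[ingot,lathe,quill,mesh,joint,valve,rod]

Answer: ingot lathe quill mesh joint valve rod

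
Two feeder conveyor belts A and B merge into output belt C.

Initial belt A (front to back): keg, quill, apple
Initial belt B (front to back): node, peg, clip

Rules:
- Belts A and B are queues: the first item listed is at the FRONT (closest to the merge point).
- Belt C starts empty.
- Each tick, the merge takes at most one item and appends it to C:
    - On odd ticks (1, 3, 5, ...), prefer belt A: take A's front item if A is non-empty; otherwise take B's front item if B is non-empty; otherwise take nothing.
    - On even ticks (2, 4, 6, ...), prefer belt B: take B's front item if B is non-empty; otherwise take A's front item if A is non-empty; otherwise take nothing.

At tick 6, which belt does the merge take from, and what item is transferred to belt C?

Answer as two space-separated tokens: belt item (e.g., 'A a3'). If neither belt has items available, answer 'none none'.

Tick 1: prefer A, take keg from A; A=[quill,apple] B=[node,peg,clip] C=[keg]
Tick 2: prefer B, take node from B; A=[quill,apple] B=[peg,clip] C=[keg,node]
Tick 3: prefer A, take quill from A; A=[apple] B=[peg,clip] C=[keg,node,quill]
Tick 4: prefer B, take peg from B; A=[apple] B=[clip] C=[keg,node,quill,peg]
Tick 5: prefer A, take apple from A; A=[-] B=[clip] C=[keg,node,quill,peg,apple]
Tick 6: prefer B, take clip from B; A=[-] B=[-] C=[keg,node,quill,peg,apple,clip]

Answer: B clip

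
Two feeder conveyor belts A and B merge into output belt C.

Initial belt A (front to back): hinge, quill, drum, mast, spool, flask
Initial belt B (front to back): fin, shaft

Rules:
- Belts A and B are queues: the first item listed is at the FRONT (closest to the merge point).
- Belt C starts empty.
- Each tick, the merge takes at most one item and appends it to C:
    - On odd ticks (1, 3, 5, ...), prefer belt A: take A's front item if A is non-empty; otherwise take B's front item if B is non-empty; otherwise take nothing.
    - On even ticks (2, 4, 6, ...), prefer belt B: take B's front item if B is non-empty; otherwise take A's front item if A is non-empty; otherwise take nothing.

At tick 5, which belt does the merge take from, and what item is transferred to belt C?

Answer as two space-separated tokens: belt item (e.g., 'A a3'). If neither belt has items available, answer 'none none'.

Tick 1: prefer A, take hinge from A; A=[quill,drum,mast,spool,flask] B=[fin,shaft] C=[hinge]
Tick 2: prefer B, take fin from B; A=[quill,drum,mast,spool,flask] B=[shaft] C=[hinge,fin]
Tick 3: prefer A, take quill from A; A=[drum,mast,spool,flask] B=[shaft] C=[hinge,fin,quill]
Tick 4: prefer B, take shaft from B; A=[drum,mast,spool,flask] B=[-] C=[hinge,fin,quill,shaft]
Tick 5: prefer A, take drum from A; A=[mast,spool,flask] B=[-] C=[hinge,fin,quill,shaft,drum]

Answer: A drum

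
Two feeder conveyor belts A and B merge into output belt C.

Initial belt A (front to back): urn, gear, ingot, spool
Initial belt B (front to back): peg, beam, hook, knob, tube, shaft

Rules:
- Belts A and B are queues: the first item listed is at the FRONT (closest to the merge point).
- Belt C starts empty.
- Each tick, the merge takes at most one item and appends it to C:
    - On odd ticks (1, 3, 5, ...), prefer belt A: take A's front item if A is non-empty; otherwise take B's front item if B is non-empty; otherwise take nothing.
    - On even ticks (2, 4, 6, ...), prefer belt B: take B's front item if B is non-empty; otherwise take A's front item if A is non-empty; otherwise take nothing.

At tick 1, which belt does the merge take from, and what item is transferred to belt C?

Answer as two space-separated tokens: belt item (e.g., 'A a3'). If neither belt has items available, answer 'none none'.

Tick 1: prefer A, take urn from A; A=[gear,ingot,spool] B=[peg,beam,hook,knob,tube,shaft] C=[urn]

Answer: A urn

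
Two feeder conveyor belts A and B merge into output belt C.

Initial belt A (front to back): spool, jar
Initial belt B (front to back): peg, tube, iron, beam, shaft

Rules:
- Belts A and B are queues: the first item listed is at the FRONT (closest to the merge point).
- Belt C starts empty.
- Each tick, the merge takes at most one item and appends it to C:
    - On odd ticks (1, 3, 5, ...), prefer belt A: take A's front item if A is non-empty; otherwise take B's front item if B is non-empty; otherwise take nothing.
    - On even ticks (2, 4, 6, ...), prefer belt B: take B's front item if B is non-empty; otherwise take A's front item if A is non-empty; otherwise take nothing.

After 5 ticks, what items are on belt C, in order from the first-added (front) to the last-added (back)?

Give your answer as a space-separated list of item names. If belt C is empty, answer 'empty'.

Tick 1: prefer A, take spool from A; A=[jar] B=[peg,tube,iron,beam,shaft] C=[spool]
Tick 2: prefer B, take peg from B; A=[jar] B=[tube,iron,beam,shaft] C=[spool,peg]
Tick 3: prefer A, take jar from A; A=[-] B=[tube,iron,beam,shaft] C=[spool,peg,jar]
Tick 4: prefer B, take tube from B; A=[-] B=[iron,beam,shaft] C=[spool,peg,jar,tube]
Tick 5: prefer A, take iron from B; A=[-] B=[beam,shaft] C=[spool,peg,jar,tube,iron]

Answer: spool peg jar tube iron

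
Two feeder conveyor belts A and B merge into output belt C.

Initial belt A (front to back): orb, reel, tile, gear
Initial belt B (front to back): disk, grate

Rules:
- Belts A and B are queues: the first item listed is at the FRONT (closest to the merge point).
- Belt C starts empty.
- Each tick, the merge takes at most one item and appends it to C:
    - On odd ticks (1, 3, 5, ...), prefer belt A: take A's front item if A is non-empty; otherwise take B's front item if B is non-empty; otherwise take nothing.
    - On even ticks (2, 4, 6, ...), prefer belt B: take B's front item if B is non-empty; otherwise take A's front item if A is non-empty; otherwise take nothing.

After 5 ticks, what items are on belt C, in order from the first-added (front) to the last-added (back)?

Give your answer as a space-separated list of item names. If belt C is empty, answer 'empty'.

Answer: orb disk reel grate tile

Derivation:
Tick 1: prefer A, take orb from A; A=[reel,tile,gear] B=[disk,grate] C=[orb]
Tick 2: prefer B, take disk from B; A=[reel,tile,gear] B=[grate] C=[orb,disk]
Tick 3: prefer A, take reel from A; A=[tile,gear] B=[grate] C=[orb,disk,reel]
Tick 4: prefer B, take grate from B; A=[tile,gear] B=[-] C=[orb,disk,reel,grate]
Tick 5: prefer A, take tile from A; A=[gear] B=[-] C=[orb,disk,reel,grate,tile]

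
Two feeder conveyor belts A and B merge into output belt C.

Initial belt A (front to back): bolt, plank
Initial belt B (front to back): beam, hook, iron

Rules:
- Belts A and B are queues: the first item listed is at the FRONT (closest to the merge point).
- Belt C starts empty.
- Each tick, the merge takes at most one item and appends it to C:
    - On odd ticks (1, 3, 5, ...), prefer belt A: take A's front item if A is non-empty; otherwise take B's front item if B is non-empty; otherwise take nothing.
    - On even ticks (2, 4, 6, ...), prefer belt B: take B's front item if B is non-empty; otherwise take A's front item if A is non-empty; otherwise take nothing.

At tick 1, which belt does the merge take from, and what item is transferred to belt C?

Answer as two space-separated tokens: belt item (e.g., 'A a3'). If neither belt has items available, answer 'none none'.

Answer: A bolt

Derivation:
Tick 1: prefer A, take bolt from A; A=[plank] B=[beam,hook,iron] C=[bolt]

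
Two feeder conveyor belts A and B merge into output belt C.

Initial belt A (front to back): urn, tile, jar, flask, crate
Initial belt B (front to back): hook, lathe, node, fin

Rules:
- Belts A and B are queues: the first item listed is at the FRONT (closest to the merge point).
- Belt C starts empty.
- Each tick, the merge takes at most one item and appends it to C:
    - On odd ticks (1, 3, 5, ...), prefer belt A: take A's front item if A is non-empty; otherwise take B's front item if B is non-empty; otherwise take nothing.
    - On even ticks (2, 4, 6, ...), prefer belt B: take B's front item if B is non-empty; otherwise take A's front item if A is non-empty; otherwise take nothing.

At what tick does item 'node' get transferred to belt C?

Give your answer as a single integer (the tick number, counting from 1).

Answer: 6

Derivation:
Tick 1: prefer A, take urn from A; A=[tile,jar,flask,crate] B=[hook,lathe,node,fin] C=[urn]
Tick 2: prefer B, take hook from B; A=[tile,jar,flask,crate] B=[lathe,node,fin] C=[urn,hook]
Tick 3: prefer A, take tile from A; A=[jar,flask,crate] B=[lathe,node,fin] C=[urn,hook,tile]
Tick 4: prefer B, take lathe from B; A=[jar,flask,crate] B=[node,fin] C=[urn,hook,tile,lathe]
Tick 5: prefer A, take jar from A; A=[flask,crate] B=[node,fin] C=[urn,hook,tile,lathe,jar]
Tick 6: prefer B, take node from B; A=[flask,crate] B=[fin] C=[urn,hook,tile,lathe,jar,node]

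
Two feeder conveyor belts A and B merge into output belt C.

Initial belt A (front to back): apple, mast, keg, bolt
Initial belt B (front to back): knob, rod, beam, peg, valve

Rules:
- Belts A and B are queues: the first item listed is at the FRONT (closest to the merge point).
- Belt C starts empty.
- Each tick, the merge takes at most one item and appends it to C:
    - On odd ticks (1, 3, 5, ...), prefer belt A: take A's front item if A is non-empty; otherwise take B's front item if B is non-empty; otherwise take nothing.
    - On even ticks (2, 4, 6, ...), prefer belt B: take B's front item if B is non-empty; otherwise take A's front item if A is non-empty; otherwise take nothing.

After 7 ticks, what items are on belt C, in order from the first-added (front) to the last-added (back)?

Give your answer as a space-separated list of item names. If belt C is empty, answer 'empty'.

Answer: apple knob mast rod keg beam bolt

Derivation:
Tick 1: prefer A, take apple from A; A=[mast,keg,bolt] B=[knob,rod,beam,peg,valve] C=[apple]
Tick 2: prefer B, take knob from B; A=[mast,keg,bolt] B=[rod,beam,peg,valve] C=[apple,knob]
Tick 3: prefer A, take mast from A; A=[keg,bolt] B=[rod,beam,peg,valve] C=[apple,knob,mast]
Tick 4: prefer B, take rod from B; A=[keg,bolt] B=[beam,peg,valve] C=[apple,knob,mast,rod]
Tick 5: prefer A, take keg from A; A=[bolt] B=[beam,peg,valve] C=[apple,knob,mast,rod,keg]
Tick 6: prefer B, take beam from B; A=[bolt] B=[peg,valve] C=[apple,knob,mast,rod,keg,beam]
Tick 7: prefer A, take bolt from A; A=[-] B=[peg,valve] C=[apple,knob,mast,rod,keg,beam,bolt]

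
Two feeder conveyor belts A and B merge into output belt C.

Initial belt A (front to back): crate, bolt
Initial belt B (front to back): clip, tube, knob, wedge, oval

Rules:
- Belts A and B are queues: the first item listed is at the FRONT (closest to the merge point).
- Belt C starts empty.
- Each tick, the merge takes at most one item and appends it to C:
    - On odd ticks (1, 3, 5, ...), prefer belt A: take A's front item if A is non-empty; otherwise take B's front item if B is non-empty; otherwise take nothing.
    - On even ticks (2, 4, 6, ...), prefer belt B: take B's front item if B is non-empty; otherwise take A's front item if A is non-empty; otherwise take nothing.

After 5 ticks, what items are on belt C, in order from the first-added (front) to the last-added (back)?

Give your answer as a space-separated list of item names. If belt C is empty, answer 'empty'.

Tick 1: prefer A, take crate from A; A=[bolt] B=[clip,tube,knob,wedge,oval] C=[crate]
Tick 2: prefer B, take clip from B; A=[bolt] B=[tube,knob,wedge,oval] C=[crate,clip]
Tick 3: prefer A, take bolt from A; A=[-] B=[tube,knob,wedge,oval] C=[crate,clip,bolt]
Tick 4: prefer B, take tube from B; A=[-] B=[knob,wedge,oval] C=[crate,clip,bolt,tube]
Tick 5: prefer A, take knob from B; A=[-] B=[wedge,oval] C=[crate,clip,bolt,tube,knob]

Answer: crate clip bolt tube knob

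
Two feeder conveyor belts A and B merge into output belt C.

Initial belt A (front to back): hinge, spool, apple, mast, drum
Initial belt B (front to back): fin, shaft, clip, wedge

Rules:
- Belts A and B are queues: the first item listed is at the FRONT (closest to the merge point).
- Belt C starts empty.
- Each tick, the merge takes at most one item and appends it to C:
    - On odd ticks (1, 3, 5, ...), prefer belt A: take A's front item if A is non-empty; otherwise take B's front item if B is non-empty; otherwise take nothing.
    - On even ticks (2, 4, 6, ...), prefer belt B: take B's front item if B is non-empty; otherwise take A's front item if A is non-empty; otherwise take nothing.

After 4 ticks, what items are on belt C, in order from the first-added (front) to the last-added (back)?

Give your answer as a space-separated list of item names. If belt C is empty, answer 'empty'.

Answer: hinge fin spool shaft

Derivation:
Tick 1: prefer A, take hinge from A; A=[spool,apple,mast,drum] B=[fin,shaft,clip,wedge] C=[hinge]
Tick 2: prefer B, take fin from B; A=[spool,apple,mast,drum] B=[shaft,clip,wedge] C=[hinge,fin]
Tick 3: prefer A, take spool from A; A=[apple,mast,drum] B=[shaft,clip,wedge] C=[hinge,fin,spool]
Tick 4: prefer B, take shaft from B; A=[apple,mast,drum] B=[clip,wedge] C=[hinge,fin,spool,shaft]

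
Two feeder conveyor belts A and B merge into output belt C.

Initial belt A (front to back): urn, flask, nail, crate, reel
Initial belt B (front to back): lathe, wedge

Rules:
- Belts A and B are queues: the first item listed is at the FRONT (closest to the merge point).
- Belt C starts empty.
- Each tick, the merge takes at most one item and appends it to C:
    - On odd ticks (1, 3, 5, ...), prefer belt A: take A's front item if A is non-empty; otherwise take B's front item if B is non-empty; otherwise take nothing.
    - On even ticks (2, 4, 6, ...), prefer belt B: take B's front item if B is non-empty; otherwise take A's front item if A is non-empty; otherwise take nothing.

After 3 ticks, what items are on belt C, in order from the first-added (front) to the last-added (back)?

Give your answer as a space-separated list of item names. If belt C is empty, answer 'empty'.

Tick 1: prefer A, take urn from A; A=[flask,nail,crate,reel] B=[lathe,wedge] C=[urn]
Tick 2: prefer B, take lathe from B; A=[flask,nail,crate,reel] B=[wedge] C=[urn,lathe]
Tick 3: prefer A, take flask from A; A=[nail,crate,reel] B=[wedge] C=[urn,lathe,flask]

Answer: urn lathe flask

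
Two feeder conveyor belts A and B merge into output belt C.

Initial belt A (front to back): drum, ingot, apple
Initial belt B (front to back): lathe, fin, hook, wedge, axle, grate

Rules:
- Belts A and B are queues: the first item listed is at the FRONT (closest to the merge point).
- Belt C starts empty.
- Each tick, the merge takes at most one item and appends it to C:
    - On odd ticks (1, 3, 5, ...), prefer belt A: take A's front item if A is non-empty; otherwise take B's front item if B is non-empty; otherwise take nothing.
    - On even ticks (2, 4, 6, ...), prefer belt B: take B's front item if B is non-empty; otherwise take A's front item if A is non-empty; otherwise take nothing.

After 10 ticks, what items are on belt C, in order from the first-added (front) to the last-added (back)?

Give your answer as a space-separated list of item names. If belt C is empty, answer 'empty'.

Tick 1: prefer A, take drum from A; A=[ingot,apple] B=[lathe,fin,hook,wedge,axle,grate] C=[drum]
Tick 2: prefer B, take lathe from B; A=[ingot,apple] B=[fin,hook,wedge,axle,grate] C=[drum,lathe]
Tick 3: prefer A, take ingot from A; A=[apple] B=[fin,hook,wedge,axle,grate] C=[drum,lathe,ingot]
Tick 4: prefer B, take fin from B; A=[apple] B=[hook,wedge,axle,grate] C=[drum,lathe,ingot,fin]
Tick 5: prefer A, take apple from A; A=[-] B=[hook,wedge,axle,grate] C=[drum,lathe,ingot,fin,apple]
Tick 6: prefer B, take hook from B; A=[-] B=[wedge,axle,grate] C=[drum,lathe,ingot,fin,apple,hook]
Tick 7: prefer A, take wedge from B; A=[-] B=[axle,grate] C=[drum,lathe,ingot,fin,apple,hook,wedge]
Tick 8: prefer B, take axle from B; A=[-] B=[grate] C=[drum,lathe,ingot,fin,apple,hook,wedge,axle]
Tick 9: prefer A, take grate from B; A=[-] B=[-] C=[drum,lathe,ingot,fin,apple,hook,wedge,axle,grate]
Tick 10: prefer B, both empty, nothing taken; A=[-] B=[-] C=[drum,lathe,ingot,fin,apple,hook,wedge,axle,grate]

Answer: drum lathe ingot fin apple hook wedge axle grate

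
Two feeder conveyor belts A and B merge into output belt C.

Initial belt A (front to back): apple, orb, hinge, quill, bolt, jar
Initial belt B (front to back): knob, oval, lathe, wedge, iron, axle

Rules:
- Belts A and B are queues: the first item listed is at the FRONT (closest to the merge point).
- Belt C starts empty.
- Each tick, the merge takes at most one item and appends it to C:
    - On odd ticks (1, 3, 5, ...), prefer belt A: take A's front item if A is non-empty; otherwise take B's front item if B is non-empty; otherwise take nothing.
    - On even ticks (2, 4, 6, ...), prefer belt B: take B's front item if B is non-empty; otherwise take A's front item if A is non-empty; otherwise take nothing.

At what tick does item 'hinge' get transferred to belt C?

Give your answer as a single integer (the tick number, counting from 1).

Tick 1: prefer A, take apple from A; A=[orb,hinge,quill,bolt,jar] B=[knob,oval,lathe,wedge,iron,axle] C=[apple]
Tick 2: prefer B, take knob from B; A=[orb,hinge,quill,bolt,jar] B=[oval,lathe,wedge,iron,axle] C=[apple,knob]
Tick 3: prefer A, take orb from A; A=[hinge,quill,bolt,jar] B=[oval,lathe,wedge,iron,axle] C=[apple,knob,orb]
Tick 4: prefer B, take oval from B; A=[hinge,quill,bolt,jar] B=[lathe,wedge,iron,axle] C=[apple,knob,orb,oval]
Tick 5: prefer A, take hinge from A; A=[quill,bolt,jar] B=[lathe,wedge,iron,axle] C=[apple,knob,orb,oval,hinge]

Answer: 5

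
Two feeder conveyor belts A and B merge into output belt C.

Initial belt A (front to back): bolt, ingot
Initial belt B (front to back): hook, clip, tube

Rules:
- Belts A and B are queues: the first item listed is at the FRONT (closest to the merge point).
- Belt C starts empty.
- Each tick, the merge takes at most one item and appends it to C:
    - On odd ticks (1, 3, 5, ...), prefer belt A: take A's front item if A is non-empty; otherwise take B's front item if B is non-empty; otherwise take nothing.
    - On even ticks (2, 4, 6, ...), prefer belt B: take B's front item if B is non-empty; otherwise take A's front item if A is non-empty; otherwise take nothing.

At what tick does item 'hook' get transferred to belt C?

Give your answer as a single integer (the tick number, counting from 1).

Tick 1: prefer A, take bolt from A; A=[ingot] B=[hook,clip,tube] C=[bolt]
Tick 2: prefer B, take hook from B; A=[ingot] B=[clip,tube] C=[bolt,hook]

Answer: 2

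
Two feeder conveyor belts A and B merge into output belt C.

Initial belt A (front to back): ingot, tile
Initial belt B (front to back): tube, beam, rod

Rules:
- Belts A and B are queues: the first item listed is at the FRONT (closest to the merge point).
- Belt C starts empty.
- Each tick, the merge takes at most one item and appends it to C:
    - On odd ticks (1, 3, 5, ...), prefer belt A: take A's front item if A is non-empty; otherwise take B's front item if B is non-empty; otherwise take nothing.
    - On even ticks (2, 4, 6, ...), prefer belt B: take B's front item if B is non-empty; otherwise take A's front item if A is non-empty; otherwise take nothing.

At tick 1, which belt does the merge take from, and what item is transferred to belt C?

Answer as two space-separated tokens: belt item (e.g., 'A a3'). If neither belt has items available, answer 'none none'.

Tick 1: prefer A, take ingot from A; A=[tile] B=[tube,beam,rod] C=[ingot]

Answer: A ingot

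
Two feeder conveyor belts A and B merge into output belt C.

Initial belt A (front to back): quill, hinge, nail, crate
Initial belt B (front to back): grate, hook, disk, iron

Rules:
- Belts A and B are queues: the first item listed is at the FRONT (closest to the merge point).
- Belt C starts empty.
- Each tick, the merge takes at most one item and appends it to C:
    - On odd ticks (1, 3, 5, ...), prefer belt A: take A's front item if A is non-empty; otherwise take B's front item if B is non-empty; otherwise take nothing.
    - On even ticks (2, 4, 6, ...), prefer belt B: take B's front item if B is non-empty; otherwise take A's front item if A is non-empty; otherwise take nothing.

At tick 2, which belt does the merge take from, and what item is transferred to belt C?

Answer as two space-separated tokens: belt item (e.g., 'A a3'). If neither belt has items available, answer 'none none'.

Tick 1: prefer A, take quill from A; A=[hinge,nail,crate] B=[grate,hook,disk,iron] C=[quill]
Tick 2: prefer B, take grate from B; A=[hinge,nail,crate] B=[hook,disk,iron] C=[quill,grate]

Answer: B grate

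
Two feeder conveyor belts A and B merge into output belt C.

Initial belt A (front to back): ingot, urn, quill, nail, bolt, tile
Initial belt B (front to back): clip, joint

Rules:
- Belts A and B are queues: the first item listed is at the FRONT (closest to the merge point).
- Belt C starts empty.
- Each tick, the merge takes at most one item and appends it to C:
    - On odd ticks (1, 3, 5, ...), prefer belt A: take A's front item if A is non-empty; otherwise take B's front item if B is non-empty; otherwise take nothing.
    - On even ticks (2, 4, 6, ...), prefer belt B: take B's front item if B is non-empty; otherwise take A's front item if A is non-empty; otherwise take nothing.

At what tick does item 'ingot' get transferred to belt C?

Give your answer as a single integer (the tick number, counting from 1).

Tick 1: prefer A, take ingot from A; A=[urn,quill,nail,bolt,tile] B=[clip,joint] C=[ingot]

Answer: 1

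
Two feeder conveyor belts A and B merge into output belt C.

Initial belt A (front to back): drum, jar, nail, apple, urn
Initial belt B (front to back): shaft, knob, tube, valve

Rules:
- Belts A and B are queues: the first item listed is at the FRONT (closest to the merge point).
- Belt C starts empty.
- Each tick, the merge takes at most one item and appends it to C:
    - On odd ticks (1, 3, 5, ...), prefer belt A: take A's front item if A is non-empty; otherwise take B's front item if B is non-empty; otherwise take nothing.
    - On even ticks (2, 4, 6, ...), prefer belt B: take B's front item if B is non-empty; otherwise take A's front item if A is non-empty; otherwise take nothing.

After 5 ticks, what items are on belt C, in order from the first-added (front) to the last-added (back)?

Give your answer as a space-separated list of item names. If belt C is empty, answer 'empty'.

Tick 1: prefer A, take drum from A; A=[jar,nail,apple,urn] B=[shaft,knob,tube,valve] C=[drum]
Tick 2: prefer B, take shaft from B; A=[jar,nail,apple,urn] B=[knob,tube,valve] C=[drum,shaft]
Tick 3: prefer A, take jar from A; A=[nail,apple,urn] B=[knob,tube,valve] C=[drum,shaft,jar]
Tick 4: prefer B, take knob from B; A=[nail,apple,urn] B=[tube,valve] C=[drum,shaft,jar,knob]
Tick 5: prefer A, take nail from A; A=[apple,urn] B=[tube,valve] C=[drum,shaft,jar,knob,nail]

Answer: drum shaft jar knob nail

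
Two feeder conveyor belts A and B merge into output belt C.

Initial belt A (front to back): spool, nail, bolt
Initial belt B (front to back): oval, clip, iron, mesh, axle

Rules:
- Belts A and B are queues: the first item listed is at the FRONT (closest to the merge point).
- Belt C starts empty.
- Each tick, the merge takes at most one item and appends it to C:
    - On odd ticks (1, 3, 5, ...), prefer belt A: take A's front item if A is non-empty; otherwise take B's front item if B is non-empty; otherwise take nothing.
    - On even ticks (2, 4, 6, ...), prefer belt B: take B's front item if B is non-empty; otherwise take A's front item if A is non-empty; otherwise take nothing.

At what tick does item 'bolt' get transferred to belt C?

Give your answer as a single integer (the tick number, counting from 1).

Answer: 5

Derivation:
Tick 1: prefer A, take spool from A; A=[nail,bolt] B=[oval,clip,iron,mesh,axle] C=[spool]
Tick 2: prefer B, take oval from B; A=[nail,bolt] B=[clip,iron,mesh,axle] C=[spool,oval]
Tick 3: prefer A, take nail from A; A=[bolt] B=[clip,iron,mesh,axle] C=[spool,oval,nail]
Tick 4: prefer B, take clip from B; A=[bolt] B=[iron,mesh,axle] C=[spool,oval,nail,clip]
Tick 5: prefer A, take bolt from A; A=[-] B=[iron,mesh,axle] C=[spool,oval,nail,clip,bolt]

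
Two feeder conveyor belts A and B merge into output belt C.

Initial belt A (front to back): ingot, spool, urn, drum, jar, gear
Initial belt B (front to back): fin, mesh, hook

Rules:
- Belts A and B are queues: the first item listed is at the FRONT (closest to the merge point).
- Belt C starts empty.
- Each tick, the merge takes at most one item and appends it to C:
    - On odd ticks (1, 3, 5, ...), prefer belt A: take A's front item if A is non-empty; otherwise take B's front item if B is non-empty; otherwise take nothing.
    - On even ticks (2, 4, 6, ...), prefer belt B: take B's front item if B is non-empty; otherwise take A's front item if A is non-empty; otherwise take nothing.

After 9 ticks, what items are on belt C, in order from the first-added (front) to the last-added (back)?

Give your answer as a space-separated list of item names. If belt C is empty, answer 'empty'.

Answer: ingot fin spool mesh urn hook drum jar gear

Derivation:
Tick 1: prefer A, take ingot from A; A=[spool,urn,drum,jar,gear] B=[fin,mesh,hook] C=[ingot]
Tick 2: prefer B, take fin from B; A=[spool,urn,drum,jar,gear] B=[mesh,hook] C=[ingot,fin]
Tick 3: prefer A, take spool from A; A=[urn,drum,jar,gear] B=[mesh,hook] C=[ingot,fin,spool]
Tick 4: prefer B, take mesh from B; A=[urn,drum,jar,gear] B=[hook] C=[ingot,fin,spool,mesh]
Tick 5: prefer A, take urn from A; A=[drum,jar,gear] B=[hook] C=[ingot,fin,spool,mesh,urn]
Tick 6: prefer B, take hook from B; A=[drum,jar,gear] B=[-] C=[ingot,fin,spool,mesh,urn,hook]
Tick 7: prefer A, take drum from A; A=[jar,gear] B=[-] C=[ingot,fin,spool,mesh,urn,hook,drum]
Tick 8: prefer B, take jar from A; A=[gear] B=[-] C=[ingot,fin,spool,mesh,urn,hook,drum,jar]
Tick 9: prefer A, take gear from A; A=[-] B=[-] C=[ingot,fin,spool,mesh,urn,hook,drum,jar,gear]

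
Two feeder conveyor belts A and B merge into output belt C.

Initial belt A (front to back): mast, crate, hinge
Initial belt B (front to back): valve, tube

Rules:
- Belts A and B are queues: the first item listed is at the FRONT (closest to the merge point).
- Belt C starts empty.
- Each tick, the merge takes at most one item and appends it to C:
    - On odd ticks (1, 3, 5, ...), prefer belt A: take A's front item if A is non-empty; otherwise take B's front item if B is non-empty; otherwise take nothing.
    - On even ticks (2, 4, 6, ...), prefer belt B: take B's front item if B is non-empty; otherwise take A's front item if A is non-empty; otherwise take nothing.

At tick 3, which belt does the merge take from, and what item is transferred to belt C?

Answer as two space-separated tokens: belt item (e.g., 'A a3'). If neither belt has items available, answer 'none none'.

Tick 1: prefer A, take mast from A; A=[crate,hinge] B=[valve,tube] C=[mast]
Tick 2: prefer B, take valve from B; A=[crate,hinge] B=[tube] C=[mast,valve]
Tick 3: prefer A, take crate from A; A=[hinge] B=[tube] C=[mast,valve,crate]

Answer: A crate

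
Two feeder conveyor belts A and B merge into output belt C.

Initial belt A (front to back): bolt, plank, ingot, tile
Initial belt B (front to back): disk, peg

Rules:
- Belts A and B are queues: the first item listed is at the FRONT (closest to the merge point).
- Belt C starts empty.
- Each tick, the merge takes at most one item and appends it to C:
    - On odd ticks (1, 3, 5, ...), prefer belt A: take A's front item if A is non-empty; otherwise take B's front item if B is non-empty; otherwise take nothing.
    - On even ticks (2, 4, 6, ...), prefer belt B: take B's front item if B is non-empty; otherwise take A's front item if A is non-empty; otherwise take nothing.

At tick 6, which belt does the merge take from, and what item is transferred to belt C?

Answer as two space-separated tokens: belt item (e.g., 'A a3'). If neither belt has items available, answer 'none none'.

Tick 1: prefer A, take bolt from A; A=[plank,ingot,tile] B=[disk,peg] C=[bolt]
Tick 2: prefer B, take disk from B; A=[plank,ingot,tile] B=[peg] C=[bolt,disk]
Tick 3: prefer A, take plank from A; A=[ingot,tile] B=[peg] C=[bolt,disk,plank]
Tick 4: prefer B, take peg from B; A=[ingot,tile] B=[-] C=[bolt,disk,plank,peg]
Tick 5: prefer A, take ingot from A; A=[tile] B=[-] C=[bolt,disk,plank,peg,ingot]
Tick 6: prefer B, take tile from A; A=[-] B=[-] C=[bolt,disk,plank,peg,ingot,tile]

Answer: A tile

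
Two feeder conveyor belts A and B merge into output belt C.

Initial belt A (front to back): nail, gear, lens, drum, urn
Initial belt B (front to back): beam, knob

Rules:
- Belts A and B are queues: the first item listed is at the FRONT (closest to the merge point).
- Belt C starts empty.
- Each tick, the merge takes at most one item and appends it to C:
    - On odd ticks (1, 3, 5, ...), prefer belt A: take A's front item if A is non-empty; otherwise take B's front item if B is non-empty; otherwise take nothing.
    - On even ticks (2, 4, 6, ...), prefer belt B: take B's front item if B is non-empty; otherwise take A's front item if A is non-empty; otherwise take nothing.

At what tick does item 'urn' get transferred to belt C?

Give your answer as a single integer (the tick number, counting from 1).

Answer: 7

Derivation:
Tick 1: prefer A, take nail from A; A=[gear,lens,drum,urn] B=[beam,knob] C=[nail]
Tick 2: prefer B, take beam from B; A=[gear,lens,drum,urn] B=[knob] C=[nail,beam]
Tick 3: prefer A, take gear from A; A=[lens,drum,urn] B=[knob] C=[nail,beam,gear]
Tick 4: prefer B, take knob from B; A=[lens,drum,urn] B=[-] C=[nail,beam,gear,knob]
Tick 5: prefer A, take lens from A; A=[drum,urn] B=[-] C=[nail,beam,gear,knob,lens]
Tick 6: prefer B, take drum from A; A=[urn] B=[-] C=[nail,beam,gear,knob,lens,drum]
Tick 7: prefer A, take urn from A; A=[-] B=[-] C=[nail,beam,gear,knob,lens,drum,urn]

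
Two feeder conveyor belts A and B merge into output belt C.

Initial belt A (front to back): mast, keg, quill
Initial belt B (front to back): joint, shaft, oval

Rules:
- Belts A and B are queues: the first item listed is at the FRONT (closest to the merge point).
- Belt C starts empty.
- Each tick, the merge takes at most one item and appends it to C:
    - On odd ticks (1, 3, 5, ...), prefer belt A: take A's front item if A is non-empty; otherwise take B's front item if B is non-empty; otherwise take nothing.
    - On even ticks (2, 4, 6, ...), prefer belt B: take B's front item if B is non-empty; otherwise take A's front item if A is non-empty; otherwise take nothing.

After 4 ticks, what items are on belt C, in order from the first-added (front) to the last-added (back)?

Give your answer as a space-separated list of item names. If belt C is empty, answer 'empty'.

Answer: mast joint keg shaft

Derivation:
Tick 1: prefer A, take mast from A; A=[keg,quill] B=[joint,shaft,oval] C=[mast]
Tick 2: prefer B, take joint from B; A=[keg,quill] B=[shaft,oval] C=[mast,joint]
Tick 3: prefer A, take keg from A; A=[quill] B=[shaft,oval] C=[mast,joint,keg]
Tick 4: prefer B, take shaft from B; A=[quill] B=[oval] C=[mast,joint,keg,shaft]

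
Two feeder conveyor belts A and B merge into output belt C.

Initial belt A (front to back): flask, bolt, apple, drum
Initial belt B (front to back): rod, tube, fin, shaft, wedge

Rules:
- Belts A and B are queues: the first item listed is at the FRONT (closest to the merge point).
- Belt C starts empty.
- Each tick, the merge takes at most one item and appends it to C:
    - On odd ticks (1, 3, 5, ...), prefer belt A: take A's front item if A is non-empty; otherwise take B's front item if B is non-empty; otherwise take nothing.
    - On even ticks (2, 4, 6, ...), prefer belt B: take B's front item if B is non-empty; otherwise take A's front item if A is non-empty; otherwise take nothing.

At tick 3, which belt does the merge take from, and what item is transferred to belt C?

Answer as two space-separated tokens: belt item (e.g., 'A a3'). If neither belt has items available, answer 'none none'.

Answer: A bolt

Derivation:
Tick 1: prefer A, take flask from A; A=[bolt,apple,drum] B=[rod,tube,fin,shaft,wedge] C=[flask]
Tick 2: prefer B, take rod from B; A=[bolt,apple,drum] B=[tube,fin,shaft,wedge] C=[flask,rod]
Tick 3: prefer A, take bolt from A; A=[apple,drum] B=[tube,fin,shaft,wedge] C=[flask,rod,bolt]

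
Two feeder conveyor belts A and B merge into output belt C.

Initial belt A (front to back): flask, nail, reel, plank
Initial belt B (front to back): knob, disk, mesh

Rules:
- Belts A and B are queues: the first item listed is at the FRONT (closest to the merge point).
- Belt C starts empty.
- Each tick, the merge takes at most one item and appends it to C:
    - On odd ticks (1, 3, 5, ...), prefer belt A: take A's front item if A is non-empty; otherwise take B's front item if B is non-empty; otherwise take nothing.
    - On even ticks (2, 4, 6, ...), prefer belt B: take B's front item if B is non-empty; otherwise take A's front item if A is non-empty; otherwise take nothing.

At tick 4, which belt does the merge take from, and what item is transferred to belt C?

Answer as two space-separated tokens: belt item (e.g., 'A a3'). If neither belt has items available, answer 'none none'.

Tick 1: prefer A, take flask from A; A=[nail,reel,plank] B=[knob,disk,mesh] C=[flask]
Tick 2: prefer B, take knob from B; A=[nail,reel,plank] B=[disk,mesh] C=[flask,knob]
Tick 3: prefer A, take nail from A; A=[reel,plank] B=[disk,mesh] C=[flask,knob,nail]
Tick 4: prefer B, take disk from B; A=[reel,plank] B=[mesh] C=[flask,knob,nail,disk]

Answer: B disk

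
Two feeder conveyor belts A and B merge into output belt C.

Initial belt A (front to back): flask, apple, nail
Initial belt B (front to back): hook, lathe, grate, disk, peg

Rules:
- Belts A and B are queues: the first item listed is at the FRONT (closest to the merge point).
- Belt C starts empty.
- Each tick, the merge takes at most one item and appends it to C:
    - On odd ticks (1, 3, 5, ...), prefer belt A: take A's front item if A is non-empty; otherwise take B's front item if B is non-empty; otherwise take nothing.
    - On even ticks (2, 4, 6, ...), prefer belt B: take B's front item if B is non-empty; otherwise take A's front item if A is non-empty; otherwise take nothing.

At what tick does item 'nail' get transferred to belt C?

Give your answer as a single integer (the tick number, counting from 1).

Tick 1: prefer A, take flask from A; A=[apple,nail] B=[hook,lathe,grate,disk,peg] C=[flask]
Tick 2: prefer B, take hook from B; A=[apple,nail] B=[lathe,grate,disk,peg] C=[flask,hook]
Tick 3: prefer A, take apple from A; A=[nail] B=[lathe,grate,disk,peg] C=[flask,hook,apple]
Tick 4: prefer B, take lathe from B; A=[nail] B=[grate,disk,peg] C=[flask,hook,apple,lathe]
Tick 5: prefer A, take nail from A; A=[-] B=[grate,disk,peg] C=[flask,hook,apple,lathe,nail]

Answer: 5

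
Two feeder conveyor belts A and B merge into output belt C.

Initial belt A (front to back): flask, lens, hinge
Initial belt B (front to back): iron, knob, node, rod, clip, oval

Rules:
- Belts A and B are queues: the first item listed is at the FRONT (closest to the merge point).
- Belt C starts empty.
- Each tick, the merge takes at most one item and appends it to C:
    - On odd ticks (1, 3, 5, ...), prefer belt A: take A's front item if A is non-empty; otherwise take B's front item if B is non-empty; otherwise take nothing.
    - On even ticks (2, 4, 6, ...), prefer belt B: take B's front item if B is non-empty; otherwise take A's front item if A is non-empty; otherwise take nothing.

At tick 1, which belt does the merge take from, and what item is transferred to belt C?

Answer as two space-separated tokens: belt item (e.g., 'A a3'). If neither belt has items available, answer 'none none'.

Tick 1: prefer A, take flask from A; A=[lens,hinge] B=[iron,knob,node,rod,clip,oval] C=[flask]

Answer: A flask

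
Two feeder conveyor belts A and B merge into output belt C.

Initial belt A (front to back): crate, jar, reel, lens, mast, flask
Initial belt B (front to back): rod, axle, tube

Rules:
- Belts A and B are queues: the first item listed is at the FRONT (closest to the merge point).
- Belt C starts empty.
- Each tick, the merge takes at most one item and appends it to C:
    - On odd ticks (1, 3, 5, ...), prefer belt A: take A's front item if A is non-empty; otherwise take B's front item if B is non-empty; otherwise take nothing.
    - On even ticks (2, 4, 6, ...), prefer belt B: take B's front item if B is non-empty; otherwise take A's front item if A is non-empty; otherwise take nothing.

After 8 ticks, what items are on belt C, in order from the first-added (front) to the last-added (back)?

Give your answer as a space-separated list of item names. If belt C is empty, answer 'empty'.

Tick 1: prefer A, take crate from A; A=[jar,reel,lens,mast,flask] B=[rod,axle,tube] C=[crate]
Tick 2: prefer B, take rod from B; A=[jar,reel,lens,mast,flask] B=[axle,tube] C=[crate,rod]
Tick 3: prefer A, take jar from A; A=[reel,lens,mast,flask] B=[axle,tube] C=[crate,rod,jar]
Tick 4: prefer B, take axle from B; A=[reel,lens,mast,flask] B=[tube] C=[crate,rod,jar,axle]
Tick 5: prefer A, take reel from A; A=[lens,mast,flask] B=[tube] C=[crate,rod,jar,axle,reel]
Tick 6: prefer B, take tube from B; A=[lens,mast,flask] B=[-] C=[crate,rod,jar,axle,reel,tube]
Tick 7: prefer A, take lens from A; A=[mast,flask] B=[-] C=[crate,rod,jar,axle,reel,tube,lens]
Tick 8: prefer B, take mast from A; A=[flask] B=[-] C=[crate,rod,jar,axle,reel,tube,lens,mast]

Answer: crate rod jar axle reel tube lens mast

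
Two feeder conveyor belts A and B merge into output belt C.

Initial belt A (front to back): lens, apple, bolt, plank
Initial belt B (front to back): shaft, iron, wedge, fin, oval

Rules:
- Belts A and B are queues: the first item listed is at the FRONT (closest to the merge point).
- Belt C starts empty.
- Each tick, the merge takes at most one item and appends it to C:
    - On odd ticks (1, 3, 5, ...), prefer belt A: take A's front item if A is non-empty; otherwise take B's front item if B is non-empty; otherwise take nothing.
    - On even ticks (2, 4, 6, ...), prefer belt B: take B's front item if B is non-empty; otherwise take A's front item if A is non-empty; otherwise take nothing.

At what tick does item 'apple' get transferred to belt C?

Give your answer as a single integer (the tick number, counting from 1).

Answer: 3

Derivation:
Tick 1: prefer A, take lens from A; A=[apple,bolt,plank] B=[shaft,iron,wedge,fin,oval] C=[lens]
Tick 2: prefer B, take shaft from B; A=[apple,bolt,plank] B=[iron,wedge,fin,oval] C=[lens,shaft]
Tick 3: prefer A, take apple from A; A=[bolt,plank] B=[iron,wedge,fin,oval] C=[lens,shaft,apple]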